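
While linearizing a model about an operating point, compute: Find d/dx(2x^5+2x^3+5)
Power rule: d/dx(ax^n) = n·a·x^(n-1)
Term by term: 10·x^4 + 6·x^2

Answer: 10x^4 + 6x^2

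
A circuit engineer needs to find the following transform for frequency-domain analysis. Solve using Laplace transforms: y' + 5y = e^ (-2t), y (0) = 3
Take L: sY - 3+5Y = 1/(s+2)
Y(s+5) = 1/(s+2)+3
Y = 1/((s+2)(s+5))+3/(s+5)
Partial fractions: 1/((s+2)(s+5)) = (1/3)/(s+2) - (1/3)/(s+5)
So Y = (1/3)/(s+2)+(8/3)/(s+5)
Inverse Laplace transform (L^(-1){1/(s+2)} = e^(-2t), L^(-1){1/(s+5)} = e^(-5t)):

Answer: y(t) = (1/3)·e^(-2t)+(8/3)·e^(-5t)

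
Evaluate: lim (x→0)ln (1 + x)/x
L'Hôpital (0/0): lim 1/(1+x) / 1=1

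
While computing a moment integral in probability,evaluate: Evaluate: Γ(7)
Γ(n)=(n-1)! for positive integers
Γ(7)=6!=720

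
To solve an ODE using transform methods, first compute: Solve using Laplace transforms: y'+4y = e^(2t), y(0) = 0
Take L: sY - 0 + 4Y=1/(s-2)
Y(s + 4)=1/(s-2) + 0
Y=1/((s-2)(s + 4)) + 0/(s + 4)
Partial fractions: 1/((s-2)(s + 4))=(1/6)/(s-2) - (1/6)/(s + 4)
So Y=(1/6)/(s-2) - (1/6)/(s + 4)
Inverse Laplace transform (L^(-1){1/(s-2)}=e^(2t), L^(-1){1/(s + 4)}=e^(-4t)):

Answer: y(t)=(1/6)·e^(2t) - (1/6)·e^(-4t)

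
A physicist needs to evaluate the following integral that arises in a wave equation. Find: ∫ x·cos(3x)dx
By parts: u=x, dv=cos(3x) dx
du=dx, v=sin(3x)/3
=x·sin(3x)/3+cos(3x)/3²+C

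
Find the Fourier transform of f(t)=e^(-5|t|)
Using the standard pair: F{e^(-a|t|)} = 2a/(a^2 + omega^2)
With a = 5: F(omega) = 10/(25 + omega^2)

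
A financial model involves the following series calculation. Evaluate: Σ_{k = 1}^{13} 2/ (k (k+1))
Partial fractions: 2/(k(k + 1))=2/k - 2/(k + 1)
Telescoping sum: 2(1 - 1/14)=2·13/14

Answer: 13/7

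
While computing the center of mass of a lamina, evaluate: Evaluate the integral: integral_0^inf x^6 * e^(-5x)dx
This is a Gamma integral. Substitute u = 5x (du = 5 dx):
integral_0^inf x^6 * e^(-5x) dx = (1/5^7) integral_0^inf u^6 * e^(-u) du
= Gamma(7)/5^7 = 6!/5^7 = 720/78125

Answer: 144/15625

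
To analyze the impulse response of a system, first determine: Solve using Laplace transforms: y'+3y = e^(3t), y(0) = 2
Take L: sY - 2+3Y = 1/(s-3)
Y(s+3) = 1/(s-3)+2
Y = 1/((s-3)(s+3))+2/(s+3)
Partial fractions: 1/((s-3)(s+3)) = (1/6)/(s-3) - (1/6)/(s+3)
So Y = (1/6)/(s-3)+(11/6)/(s+3)
Inverse Laplace transform (L^(-1){1/(s-3)} = e^(3t), L^(-1){1/(s+3)} = e^(-3t)):

Answer: y(t) = (1/6)·e^(3t)+(11/6)·e^(-3t)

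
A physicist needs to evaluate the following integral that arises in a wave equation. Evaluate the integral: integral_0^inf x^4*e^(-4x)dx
This is a Gamma integral. Substitute u=4x (du=4 dx):
integral_0^inf x^4*e^(-4x) dx=(1/4^5) integral_0^inf u^4*e^(-u) du
=Gamma(5)/4^5=4!/4^5=24/1024

Answer: 3/128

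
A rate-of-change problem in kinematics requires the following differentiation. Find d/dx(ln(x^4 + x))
Chain rule: d/dx[ln(u)] = u'/u where u = x^4 + x
u' = 4x^3 + 1

Answer: (4x^3 + 1)/(x^4 + x)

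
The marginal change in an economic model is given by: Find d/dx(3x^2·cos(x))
Product rule: (fg)'=f'g+fg'
f=3x^2, f'=6x
g=cos(x), g'=-sin(x)

Answer: 6x·cos(x)-3x^2·sin(x)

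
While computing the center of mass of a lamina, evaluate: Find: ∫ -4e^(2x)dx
Since d/dx[e^(2x)] = 2e^(2x), we get -2 e^(2x) + C

Answer: -2e^(2x) + C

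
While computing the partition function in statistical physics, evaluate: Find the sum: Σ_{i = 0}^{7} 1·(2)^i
Geometric series: S = a(1 - r^n)/(1 - r)
a = 1, r = 2, n = 8
S = 1(1 - 256)/-1 = 255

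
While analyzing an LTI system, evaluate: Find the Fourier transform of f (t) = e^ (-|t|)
Using the standard pair: F{e^(-a|t|)}=2a/(a^2 + omega^2)
With a=1: F(omega)=2/(1 + omega^2)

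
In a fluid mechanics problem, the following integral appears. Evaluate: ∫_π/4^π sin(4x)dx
Antiderivative: -cos(4x)/4
Evaluate at bounds: [-cos(4·π)/4] - [-cos(4·π/4)/4]
=(-(1) + (-1))/4=-1/2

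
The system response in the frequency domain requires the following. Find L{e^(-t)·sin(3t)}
First shifting: L{e^(at)f(t)} = F(s-a)
L{sin(3t)} = 3/(s² + 9)
Shift: 3/((s + 1)² + 9)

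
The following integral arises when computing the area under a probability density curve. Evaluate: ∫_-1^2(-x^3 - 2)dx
Step 1: Find antiderivative F(x) = (-1/4)x^4-2x
Step 2: F(2) - F(-1) = -8 - (7/4) = -39/4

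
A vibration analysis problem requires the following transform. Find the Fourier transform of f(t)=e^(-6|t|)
Using the standard pair: F{e^(-a|t|)} = 2a/(a^2 + omega^2)
With a = 6: F(omega) = 12/(36 + omega^2)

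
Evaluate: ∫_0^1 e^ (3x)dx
Antiderivative: (1/3)e^(3x)
Evaluate: (1/3)(e^3-1)

Answer: (e^3-1)/3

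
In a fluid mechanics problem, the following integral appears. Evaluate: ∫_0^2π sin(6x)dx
Antiderivative: -cos(6x)/6
Evaluate at bounds: [-cos(6·2π)/6] - [-cos(6·0)/6]
= (-(1) + (1))/6 = 0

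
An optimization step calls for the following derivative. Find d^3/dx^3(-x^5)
Apply power rule 3 times:
d^1: -5x^4
d^2: -20x^3
d^3: -60x^2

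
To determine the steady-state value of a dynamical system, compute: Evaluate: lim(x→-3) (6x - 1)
Polynomial is continuous, so substitute x = -3:
6·(-3)-1 = -19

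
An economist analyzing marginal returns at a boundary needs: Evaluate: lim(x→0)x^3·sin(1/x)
Squeeze theorem: -|x^3| ≤ x^3·sin(1/x) ≤ |x^3|
Since x^3 → 0 as x → 0, by squeeze theorem the limit is 0

Answer: 0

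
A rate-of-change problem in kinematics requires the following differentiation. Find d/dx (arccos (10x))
d/dx[arccos(u)]=-u'/√(1-u²), u=10x, u'=10

Answer: -10/√(1 - 100x²)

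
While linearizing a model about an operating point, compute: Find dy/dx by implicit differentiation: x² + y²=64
Differentiate both sides: 2x + 2y·(dy/dx)=0
Solve: dy/dx=-2x/(2y)=-x/y

Answer: dy/dx=-x/y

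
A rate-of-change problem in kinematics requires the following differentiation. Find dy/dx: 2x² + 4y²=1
Differentiate: 4x+8y·(dy/dx)=0
dy/dx=-4x/(8y)=-(1/2)·(x/y)

Answer: dy/dx=-(1/2)·(x/y)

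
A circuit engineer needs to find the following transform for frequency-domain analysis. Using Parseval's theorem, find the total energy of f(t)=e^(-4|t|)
Parseval's theorem: E=integral |f(t)|^2 dt=(1/2pi) integral |F(omega)|^2 domega
E=integral_{-inf}^{inf} e^(-8|t|) dt=2*integral_0^inf e^(-8t) dt=2/(2*4)=1/4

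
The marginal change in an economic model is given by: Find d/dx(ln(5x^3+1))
Chain rule: d/dx[ln(u)]=u'/u where u=5x^3+1
u'=15x^2

Answer: (15x^2)/(5x^3+1)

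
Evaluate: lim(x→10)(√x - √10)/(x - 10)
Multiply by conjugate (√x + √10)/(√x + √10):
= (x - 10)/((x - 10)(√x + √10)) = 1/(√x + √10)
As x → 10: 1/(2√10)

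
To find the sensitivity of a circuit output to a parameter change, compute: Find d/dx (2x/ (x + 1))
Quotient rule: (f/g)' = (f'g - fg')/g²
f = 2x, f' = 2
g = x + 1, g' = 1

Answer: (2·(x + 1) - 2x)/(x + 1)²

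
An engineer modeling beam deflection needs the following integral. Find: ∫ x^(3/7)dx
Power rule: ∫ x^(3/7) dx = x^(10/7)/(10/7) + C

Answer: (7/10)·x^(10/7) + C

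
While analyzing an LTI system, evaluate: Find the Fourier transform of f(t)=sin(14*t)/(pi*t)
sin(W*t)/(pi*t)=(W/pi)*sinc(W*t/pi) is the impulse response of the ideal low-pass filter with cutoff W (here W=14).
Its Fourier transform is a rectangular function:
F(omega)=1 for |omega| < 14, 0 otherwise

Answer: rect(omega/28) [i.e., 1 for |omega| < 14, 0 otherwise]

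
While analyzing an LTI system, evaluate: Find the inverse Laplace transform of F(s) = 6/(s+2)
L^(-1){6/(s-a)}=c·e^(at)
Here a=-2, c=6

Answer: 6e^(-2t)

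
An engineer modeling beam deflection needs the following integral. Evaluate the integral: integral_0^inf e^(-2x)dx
integral_0^inf e^(-2x) dx = [-1/2 * e^(-2x)]_0^inf
= 0 - (-1/2) = 1/2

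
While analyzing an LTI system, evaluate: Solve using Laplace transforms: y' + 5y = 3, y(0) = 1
Take L of both sides: sY(s) - 1 + 5Y(s)=3/s
Y(s)(s + 5)=3/s + 1
Y(s)=3/(s(s + 5)) + 1/(s + 5)
Partial fractions: 3/(s(s + 5))=(3/5)/s - (3/5)/(s + 5)
So Y(s)=(3/5)/s + (2/5)/(s + 5)
Inverse transform (L^(-1){1/s}=1, L^(-1){1/(s + 5)}=e^(-5t)):

Answer: y(t)=3/5 + (2/5)·e^(-5t)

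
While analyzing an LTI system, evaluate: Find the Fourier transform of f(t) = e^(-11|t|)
Using the standard pair: F{e^(-a|t|)} = 2a/(a^2 + omega^2)
With a = 11: F(omega) = 22/(121 + omega^2)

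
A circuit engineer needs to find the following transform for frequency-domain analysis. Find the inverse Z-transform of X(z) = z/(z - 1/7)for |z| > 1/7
Standard pair: z/(z-a) <-> a^n * u[n] for causal signals
With a = 1/7: x[n] = (1/7)^n * u[n]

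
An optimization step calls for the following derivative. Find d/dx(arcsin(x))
d/dx[arcsin(u)]=u'/√(1-u²), u=x, u'=1

Answer: 1/√(1-x²)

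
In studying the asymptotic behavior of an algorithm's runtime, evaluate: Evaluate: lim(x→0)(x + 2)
Polynomial is continuous, so substitute x=0:
1·0+2=2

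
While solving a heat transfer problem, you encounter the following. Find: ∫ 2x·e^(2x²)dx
Let u=2x², du=4x dx
∫ (1/2)e^u du=e^u/2+C

Answer: e^(2x²)/2+C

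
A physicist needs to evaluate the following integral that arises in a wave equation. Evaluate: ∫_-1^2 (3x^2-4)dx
Step 1: Find antiderivative F(x)=x^3 - 4x
Step 2: F(2) - F(-1)=0 - (3)=-3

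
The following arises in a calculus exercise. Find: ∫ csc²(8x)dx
Since d/dx[-cot(8x)] = 8csc²(8x), integral = -cot(8x)/8 + C

Answer: (-1/8)cot(8x) + C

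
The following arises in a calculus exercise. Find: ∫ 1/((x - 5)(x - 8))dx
Partial fractions: 1/((x-5)(x-8))=A/(x-5) + B/(x-8)
A=-1/3, B=1/3
∫ [-1/3· 1/(x-5) + 1/3· 1/(x-8)] dx
=(1/3)[ln|x-8| - ln|x-5|] + C

Answer: (1/3)·ln|(x-8)/(x-5)| + C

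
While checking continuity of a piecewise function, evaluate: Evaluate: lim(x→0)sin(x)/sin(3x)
sin(u) ≈ u for small u:
sin(x)/sin(3x) ≈ x/(3x) = 1/3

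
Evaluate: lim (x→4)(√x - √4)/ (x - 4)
Multiply by conjugate (√x+√4)/(√x+√4):
=(x - 4)/((x - 4)(√x+√4))=1/(√x+√4)
As x → 4: 1/(2√4)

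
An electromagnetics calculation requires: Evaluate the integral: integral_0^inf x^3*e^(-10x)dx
This is a Gamma integral. Substitute u=10x (du=10 dx):
integral_0^inf x^3*e^(-10x) dx=(1/10^4) integral_0^inf u^3*e^(-u) du
=Gamma(4)/10^4=3!/10^4=6/10000

Answer: 3/5000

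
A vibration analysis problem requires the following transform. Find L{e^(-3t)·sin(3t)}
First shifting: L{e^(at)f(t)}=F(s-a)
L{sin(3t)}=3/(s² + 9)
Shift: 3/((s + 3)² + 9)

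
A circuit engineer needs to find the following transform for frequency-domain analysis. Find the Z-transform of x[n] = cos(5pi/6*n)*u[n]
Z{cos(w0*n)*u[n]}=z(z - cos(w0))/(z^2-2z*cos(w0)+1)
With w0=5pi/6: X(z)=z(z - cos(5pi/6))/(z^2-2z*cos(5pi/6)+1)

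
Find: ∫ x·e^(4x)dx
Integration by parts: u=x, dv=e^(4x) dx
du=dx, v=e^(4x)/4
=x·e^(4x)/4 - ∫ e^(4x)/4 dx
=x·e^(4x)/4 - e^(4x)/16+C

Answer: e^(4x)(x/4-1/16)+C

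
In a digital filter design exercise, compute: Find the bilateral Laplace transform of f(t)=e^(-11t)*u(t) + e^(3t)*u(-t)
For e^(-11t)*u(t): L=1/(s + 11), Re(s) > -11
For e^(3t)*u(-t): L=-1/(s-3), Re(s) < 3
Combined: F(s)=1/(s + 11) - 1/(s-3), -11 < Re(s) < 3

Answer: 1/(s + 11) - 1/(s-3), ROC: -11 < Re(s) < 3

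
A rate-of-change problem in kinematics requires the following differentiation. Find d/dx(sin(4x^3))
Chain rule: d/dx[sin(u)]=cos(u)·u' where u=4x^3
u'=12x^2

Answer: 12x^2·cos(4x^3)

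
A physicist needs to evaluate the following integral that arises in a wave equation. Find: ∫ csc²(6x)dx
Since d/dx[-cot(6x)]=6csc²(6x), integral=-cot(6x)/6 + C

Answer: (-1/6)cot(6x) + C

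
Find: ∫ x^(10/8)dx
Power rule: ∫ x^(5/4) dx = x^(9/4)/(9/4)+C

Answer: (4/9)·x^(9/4)+C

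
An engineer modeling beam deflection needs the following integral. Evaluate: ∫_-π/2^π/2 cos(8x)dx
Antiderivative: sin(8x)/8
Evaluate at bounds: [sin(8·π/2)/8] - [sin(8·-π/2)/8]
=((0) - (0))/8=0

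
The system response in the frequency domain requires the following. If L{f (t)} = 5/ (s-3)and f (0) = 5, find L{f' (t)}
L{f'(t)}=s·F(s) - f(0)=5s/(s-3)-5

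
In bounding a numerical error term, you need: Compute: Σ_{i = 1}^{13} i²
Using formula: Σ i^2=n(n + 1)(2n + 1)/6=13·14·27/6=819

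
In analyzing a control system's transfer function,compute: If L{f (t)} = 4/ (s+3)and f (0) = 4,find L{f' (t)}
L{f'(t)}=s·F(s) - f(0)=4s/(s+3)-4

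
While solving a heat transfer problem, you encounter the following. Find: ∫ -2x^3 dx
Using power rule: ∫ -2x^3 dx = -2/4 x^4 + C = (-1/2)x^4 + C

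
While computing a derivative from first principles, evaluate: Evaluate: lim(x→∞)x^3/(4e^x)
Apply L'Hôpital 3 times (∞/∞ each time):
Eventually get 3!/(4e^x) → 0

Answer: 0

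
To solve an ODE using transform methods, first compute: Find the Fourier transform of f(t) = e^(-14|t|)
Using the standard pair: F{e^(-a|t|)} = 2a/(a^2+omega^2)
With a = 14: F(omega) = 28/(196+omega^2)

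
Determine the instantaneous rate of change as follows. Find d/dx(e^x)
Chain rule: d/dx[e^u] = e^u · u' where u = x
u' = 1

Answer: 1·e^x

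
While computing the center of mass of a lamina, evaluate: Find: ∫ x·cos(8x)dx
By parts: u = x, dv = cos(8x) dx
du = dx, v = sin(8x)/8
= x·sin(8x)/8+cos(8x)/8²+C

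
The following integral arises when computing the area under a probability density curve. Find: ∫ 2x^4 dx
Using power rule: ∫ 2x^4 dx=2/5 x^5+C=(2/5)x^5+C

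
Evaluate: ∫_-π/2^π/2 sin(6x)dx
Antiderivative: -cos(6x)/6
Evaluate at bounds: [-cos(6·π/2)/6] - [-cos(6·-π/2)/6]
= (-(-1)+(-1))/6 = 0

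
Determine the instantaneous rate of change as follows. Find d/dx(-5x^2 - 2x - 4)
Power rule: d/dx(ax^n)=n·a·x^(n-1)
Term by term: -10·x - 2

Answer: -10x - 2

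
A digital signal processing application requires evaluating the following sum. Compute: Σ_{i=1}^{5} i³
Using formula: Σ i^3 = [n(n+1)/2]² = [5·6/2]² = 225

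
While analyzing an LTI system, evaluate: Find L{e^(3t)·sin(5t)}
First shifting: L{e^(at)f(t)} = F(s-a)
L{sin(5t)} = 5/(s² + 25)
Shift: 5/((s-3)² + 25)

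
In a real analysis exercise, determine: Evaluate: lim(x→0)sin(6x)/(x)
L'Hôpital (0/0): lim 6cos(6x)/1 = 6/1

Answer: 6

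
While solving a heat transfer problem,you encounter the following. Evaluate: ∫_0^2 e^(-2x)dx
Antiderivative: (1/(-2))e^(-2x)
Evaluate: (1/(-2))(e^-4-1)

Answer: (e^-4-1)/(-2)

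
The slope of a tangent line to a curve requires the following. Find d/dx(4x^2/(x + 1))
Quotient rule: (f/g)'=(f'g - fg')/g²
f=4x^2, f'=8x
g=x + 1, g'=1

Answer: (8x·(x + 1) - 4x^2)/(x + 1)²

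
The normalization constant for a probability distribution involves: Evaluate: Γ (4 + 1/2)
Γ(n + 1/2)=(2n)!√π/(4^n·n!)
=40320√π/(256·24)=(105/16)·√π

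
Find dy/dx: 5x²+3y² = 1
Differentiate: 10x+6y·(dy/dx)=0
dy/dx=-10x/(6y)=-(5/3)·(x/y)

Answer: dy/dx=-(5/3)·(x/y)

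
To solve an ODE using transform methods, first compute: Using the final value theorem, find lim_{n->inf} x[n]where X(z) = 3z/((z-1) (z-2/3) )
Final value theorem: lim x[n] = lim_{z->1} (z-1) * X(z)
(z-1) * X(z) = 3z/(z-2/3)
As z->1: 3/(1-2/3) = 3/(1/3) = 9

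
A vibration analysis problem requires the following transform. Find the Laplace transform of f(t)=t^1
L{t^n}=n!/s^(n + 1)
L{t^1}=1!/s^2=1/s^2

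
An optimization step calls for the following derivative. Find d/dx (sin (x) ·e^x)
Product rule: (fg)'=f'g + fg'
f=sin(x), f'=cos(x)
g=e^x, g'=e^x

Answer: cos(x)·e^x + sin(x)·e^x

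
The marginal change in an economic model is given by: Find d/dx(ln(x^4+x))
Chain rule: d/dx[ln(u)] = u'/u where u = x^4 + x
u' = 4x^3 + 1

Answer: (4x^3 + 1)/(x^4 + x)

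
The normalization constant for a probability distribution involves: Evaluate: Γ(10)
Γ(n)=(n-1)! for positive integers
Γ(10)=9!=362880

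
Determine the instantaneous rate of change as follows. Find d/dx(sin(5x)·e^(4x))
Product rule: (fg)' = f'g + fg'
f = sin(5x), f' = 5·cos(5x)
g = e^(4x), g' = 4·e^(4x)

Answer: 5·cos(5x)·e^(4x) + 4·sin(5x)·e^(4x)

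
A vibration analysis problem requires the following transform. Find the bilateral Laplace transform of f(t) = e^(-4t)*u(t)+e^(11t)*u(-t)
For e^(-4t) * u(t): L = 1/(s+4), Re(s) > -4
For e^(11t) * u(-t): L = -1/(s-11), Re(s) < 11
Combined: F(s) = 1/(s+4)-1/(s-11), -4 < Re(s) < 11

Answer: 1/(s+4)-1/(s-11), ROC: -4 < Re(s) < 11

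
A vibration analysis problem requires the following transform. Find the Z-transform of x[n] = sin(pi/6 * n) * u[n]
Z{sin(w0*n)*u[n]} = z*sin(w0)/(z^2 - 2z*cos(w0) + 1)
With w0 = pi/6: X(z) = z*sin(pi/6)/(z^2 - 2z*cos(pi/6) + 1)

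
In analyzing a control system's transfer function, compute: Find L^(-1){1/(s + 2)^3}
L^(-1){1/(s-a)^n}=t^(n-1)·e^(at)/(n-1)!
Here a=-2, n=3: t^2·e^(-2t)/2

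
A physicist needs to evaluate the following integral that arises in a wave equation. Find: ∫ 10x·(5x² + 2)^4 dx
Let u = 5x²+2, du = 10x dx
∫ u^4 du = u^5/5+C

Answer: (5x²+2)^5/5+C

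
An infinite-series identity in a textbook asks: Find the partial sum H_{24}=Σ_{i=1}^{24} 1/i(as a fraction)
H_24=1 + 1/2 + 1/3 + ... + 1/24
=1347822955/356948592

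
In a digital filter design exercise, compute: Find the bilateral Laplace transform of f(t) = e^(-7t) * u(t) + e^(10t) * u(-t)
For e^(-7t)*u(t): L = 1/(s+7), Re(s) > -7
For e^(10t)*u(-t): L = -1/(s-10), Re(s) < 10
Combined: F(s) = 1/(s+7)-1/(s-10), -7 < Re(s) < 10

Answer: 1/(s+7)-1/(s-10), ROC: -7 < Re(s) < 10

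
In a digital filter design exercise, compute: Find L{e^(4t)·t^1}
First shifting: L{e^(at)f(t)}=F(s-a)
L{t^1}=1/s^2
Shift s → s-4: 1/(s-4)^2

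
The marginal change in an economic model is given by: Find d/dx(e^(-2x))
Chain rule: d/dx[e^u]=e^u · u' where u=-2x
u'=-2

Answer: -2·e^(-2x)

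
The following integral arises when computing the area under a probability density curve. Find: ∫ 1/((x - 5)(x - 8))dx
Partial fractions: 1/((x-5)(x-8))=A/(x-5) + B/(x-8)
A=-1/3, B=1/3
∫ [-1/3· 1/(x-5) + 1/3· 1/(x-8)] dx
=(1/3)[ln|x-8| - ln|x-5|] + C

Answer: (1/3)·ln|(x-8)/(x-5)| + C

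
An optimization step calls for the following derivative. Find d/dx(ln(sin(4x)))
Chain rule: d/dx[ln(u)]=u'/u where u=sin(4x)
u'=4cos(4x)

Answer: (4cos(4x))/(sin(4x))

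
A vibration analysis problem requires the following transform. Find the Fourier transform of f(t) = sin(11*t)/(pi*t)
sin(W * t)/(pi * t)=(W/pi) * sinc(W * t/pi) is the impulse response of the ideal low-pass filter with cutoff W (here W=11).
Its Fourier transform is a rectangular function:
F(omega)=1 for |omega| < 11, 0 otherwise

Answer: rect(omega/22) [i.e., 1 for |omega| < 11, 0 otherwise]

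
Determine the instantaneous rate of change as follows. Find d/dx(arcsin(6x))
d/dx[arcsin(u)]=u'/√(1-u²), u=6x, u'=6

Answer: 6/√(1-36x²)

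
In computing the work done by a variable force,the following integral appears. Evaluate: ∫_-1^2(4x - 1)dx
Step 1: Find antiderivative F(x) = 2x^2 - x
Step 2: F(2) - F(-1) = 6 - (3) = 3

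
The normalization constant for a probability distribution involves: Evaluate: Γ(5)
Γ(n)=(n-1)! for positive integers
Γ(5)=4!=24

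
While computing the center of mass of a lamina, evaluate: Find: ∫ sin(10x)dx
Using substitution u=10x: ∫ sin(u) du/10=-cos(u)/10+C

Answer: (-1/10)cos(10x)+C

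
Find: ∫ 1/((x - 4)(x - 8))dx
Partial fractions: 1/((x-4)(x-8)) = A/(x-4)+B/(x-8)
A = -1/4, B = 1/4
∫ [-1/4· 1/(x-4)+1/4· 1/(x-8)] dx
= (1/4)[ln|x-8| - ln|x-4|]+C

Answer: (1/4)·ln|(x-8)/(x-4)|+C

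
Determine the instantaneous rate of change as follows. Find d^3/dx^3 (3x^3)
Apply power rule 3 times:
d^1: 9x^2
d^2: 18x
d^3: 18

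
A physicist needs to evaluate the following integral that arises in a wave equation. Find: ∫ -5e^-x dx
Since d/dx[e^-x] = - e^-x, we get 5e^-x + C

Answer: 5e^-x + C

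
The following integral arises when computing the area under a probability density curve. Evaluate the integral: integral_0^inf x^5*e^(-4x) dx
This is a Gamma integral. Substitute u=4x (du=4 dx):
integral_0^inf x^5 * e^(-4x) dx=(1/4^6) integral_0^inf u^5 * e^(-u) du
=Gamma(6)/4^6=5!/4^6=120/4096

Answer: 15/512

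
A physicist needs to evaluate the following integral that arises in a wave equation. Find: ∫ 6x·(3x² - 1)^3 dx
Let u=3x² - 1, du=6x dx
∫ u^3 du=u^4/4 + C

Answer: (3x² - 1)^4/4 + C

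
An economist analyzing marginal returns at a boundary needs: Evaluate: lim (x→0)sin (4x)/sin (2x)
sin(u) ≈ u for small u:
sin(4x)/sin(2x) ≈ 4x/(2x)=4/2

Answer: 2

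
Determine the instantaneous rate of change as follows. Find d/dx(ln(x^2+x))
Chain rule: d/dx[ln(u)] = u'/u where u = x^2+x
u' = 2x+1

Answer: (2x+1)/(x^2+x)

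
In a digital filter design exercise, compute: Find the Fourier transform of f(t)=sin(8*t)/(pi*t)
sin(W*t)/(pi*t)=(W/pi)*sinc(W*t/pi) is the impulse response of the ideal low-pass filter with cutoff W (here W=8).
Its Fourier transform is a rectangular function:
F(omega)=1 for |omega| < 8, 0 otherwise

Answer: rect(omega/16) [i.e., 1 for |omega| < 8, 0 otherwise]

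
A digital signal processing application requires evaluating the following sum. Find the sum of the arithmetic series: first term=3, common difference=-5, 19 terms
Last term: a_n=3+(19-1)·-5=-87
Sum=n(a_1+a_n)/2=19(3+(-87))/2=-798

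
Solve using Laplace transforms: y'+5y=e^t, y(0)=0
Take L: sY - 0 + 5Y = 1/(s-1)
Y(s + 5) = 1/(s-1) + 0
Y = 1/((s-1)(s + 5)) + 0/(s + 5)
Partial fractions: 1/((s-1)(s + 5)) = (1/6)/(s-1) - (1/6)/(s + 5)
So Y = (1/6)/(s-1) - (1/6)/(s + 5)
Inverse Laplace transform (L^(-1){1/(s-1)} = e^t, L^(-1){1/(s + 5)} = e^(-5t)):

Answer: y(t) = (1/6)·e^t - (1/6)·e^(-5t)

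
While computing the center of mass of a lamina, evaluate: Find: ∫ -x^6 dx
Using power rule: ∫ -x^6 dx=-1/7 x^7+C=(-1/7)x^7+C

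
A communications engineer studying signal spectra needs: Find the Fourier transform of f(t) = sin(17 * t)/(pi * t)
sin(W * t)/(pi * t) = (W/pi) * sinc(W * t/pi) is the impulse response of the ideal low-pass filter with cutoff W (here W = 17).
Its Fourier transform is a rectangular function:
F(omega) = 1 for |omega| < 17, 0 otherwise

Answer: rect(omega/34) [i.e., 1 for |omega| < 17, 0 otherwise]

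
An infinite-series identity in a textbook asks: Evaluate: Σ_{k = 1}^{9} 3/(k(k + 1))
Partial fractions: 3/(k(k+1))=3/k - 3/(k+1)
Telescoping sum: 3(1-1/10)=3·9/10

Answer: 27/10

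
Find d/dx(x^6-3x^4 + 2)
Power rule: d/dx(ax^n)=n·a·x^(n-1)
Term by term: 6·x^5-12·x^3

Answer: 6x^5-12x^3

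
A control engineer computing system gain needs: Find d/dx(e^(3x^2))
Chain rule: d/dx[e^u]=e^u · u' where u=3x^2
u'=6x

Answer: 6x·e^(3x^2)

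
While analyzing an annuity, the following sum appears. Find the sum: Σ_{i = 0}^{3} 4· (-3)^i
Geometric series: S = a(1 - r^n)/(1 - r)
a = 4, r = -3, n = 4
S = 4(1-81)/4 = -80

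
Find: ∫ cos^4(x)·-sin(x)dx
Let u=cos(x), du=-sin(x) dx
∫ u^4 du=u^5/5 + C

Answer: cos^5(x)/5 + C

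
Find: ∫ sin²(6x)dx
Using identity sin²(u) = (1 - cos(2u))/2:
∫ (1 - cos(12x))/2 dx = x/2 - sin(12x)/24+C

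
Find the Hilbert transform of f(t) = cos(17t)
The Hilbert transform shifts each frequency component by -pi/2.
H{cos(wt)} = sin(wt)
With w = 17: H{cos(17t)} = sin(17t)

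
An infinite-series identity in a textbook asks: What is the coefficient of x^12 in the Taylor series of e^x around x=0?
Taylor series of e^x=Σ x^n/n!
Coefficient of x^12=1/12!=1/479001600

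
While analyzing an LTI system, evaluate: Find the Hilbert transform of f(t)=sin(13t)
The Hilbert transform shifts each frequency component by -pi/2.
H{sin(wt)}=-cos(wt)
With w=13: H{sin(13t)}=-cos(13t)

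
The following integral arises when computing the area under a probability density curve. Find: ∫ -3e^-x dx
Since d/dx[e^-x] = - e^-x, we get 3e^-x + C

Answer: 3e^-x + C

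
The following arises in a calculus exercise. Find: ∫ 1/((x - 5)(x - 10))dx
Partial fractions: 1/((x-5)(x-10))=A/(x-5)+B/(x-10)
A=-1/5, B=1/5
∫ [-1/5· 1/(x-5)+1/5· 1/(x-10)] dx
=(1/5)[ln|x-10| - ln|x-5|]+C

Answer: (1/5)·ln|(x-10)/(x-5)|+C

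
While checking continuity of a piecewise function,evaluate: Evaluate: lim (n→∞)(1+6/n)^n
This is the definition of e^6: lim(1+6/n)^n = e^6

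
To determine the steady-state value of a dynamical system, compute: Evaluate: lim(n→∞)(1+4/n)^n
This is the definition of e^4: lim(1+4/n)^n=e^4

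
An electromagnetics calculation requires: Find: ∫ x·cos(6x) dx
By parts: u = x, dv = cos(6x) dx
du = dx, v = sin(6x)/6
= x·sin(6x)/6 + cos(6x)/6² + C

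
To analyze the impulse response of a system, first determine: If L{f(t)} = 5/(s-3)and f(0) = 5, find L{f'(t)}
L{f'(t)}=s·F(s) - f(0)=5s/(s-3) - 5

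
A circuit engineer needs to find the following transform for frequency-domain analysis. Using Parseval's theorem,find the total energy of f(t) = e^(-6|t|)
Parseval's theorem: E = integral |f(t)|^2 dt = (1/2pi) integral |F(omega)|^2 domega
E = integral_{-inf}^{inf} e^(-12|t|) dt = 2*integral_0^inf e^(-12t) dt = 2/(2*6) = 1/6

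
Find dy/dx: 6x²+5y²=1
Differentiate: 12x + 10y·(dy/dx)=0
dy/dx=-12x/(10y)=-(6/5)·(x/y)

Answer: dy/dx=-(6/5)·(x/y)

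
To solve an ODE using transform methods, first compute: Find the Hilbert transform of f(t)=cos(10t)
The Hilbert transform shifts each frequency component by -pi/2.
H{cos(wt)}=sin(wt)
With w=10: H{cos(10t)}=sin(10t)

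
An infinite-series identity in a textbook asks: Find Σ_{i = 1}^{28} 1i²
=1·n(n + 1)(2n + 1)/6=1·28·29·57/6=7714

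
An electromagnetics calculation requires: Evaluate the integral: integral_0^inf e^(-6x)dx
integral_0^inf e^(-6x) dx = [-1/6 * e^(-6x)]_0^inf
= 0 - (-1/6) = 1/6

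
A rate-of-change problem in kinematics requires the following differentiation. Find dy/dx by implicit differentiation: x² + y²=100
Differentiate both sides: 2x + 2y·(dy/dx) = 0
Solve: dy/dx = -2x/(2y) = -x/y

Answer: dy/dx = -x/y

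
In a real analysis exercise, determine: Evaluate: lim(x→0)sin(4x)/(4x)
L'Hôpital (0/0): lim 4cos(4x)/4 = 4/4

Answer: 1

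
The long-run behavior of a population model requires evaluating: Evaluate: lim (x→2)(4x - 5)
Polynomial is continuous, so substitute x=2:
4·2-5=3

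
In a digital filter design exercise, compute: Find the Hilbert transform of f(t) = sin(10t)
The Hilbert transform shifts each frequency component by -pi/2.
H{sin(wt)} = -cos(wt)
With w = 10: H{sin(10t)} = -cos(10t)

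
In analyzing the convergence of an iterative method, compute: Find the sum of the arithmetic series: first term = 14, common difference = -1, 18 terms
Last term: a_n=14+(18-1)·-1=-3
Sum=n(a_1+a_n)/2=18(14+(-3))/2=99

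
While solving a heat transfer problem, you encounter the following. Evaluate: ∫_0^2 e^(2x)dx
Antiderivative: (1/2)e^(2x)
Evaluate: (1/2)(e^4 - 1)

Answer: (e^4 - 1)/2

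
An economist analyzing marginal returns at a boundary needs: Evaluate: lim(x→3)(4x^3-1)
Polynomial is continuous, so substitute x=3:
4·3^3 - 1=107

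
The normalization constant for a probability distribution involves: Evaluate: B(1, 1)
B(x,y) = Γ(x)Γ(y)/Γ(x + y) = (x-1)!(y-1)!/(x + y-1)!
B(1,1) = 0!·0!/1! = 1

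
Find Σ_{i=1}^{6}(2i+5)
= 2·Σ i + 5·6 = 2·21 + 30 = 72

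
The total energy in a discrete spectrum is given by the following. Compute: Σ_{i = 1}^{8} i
Using formula: Σ i^1 = n(n+1)/2 = 8·9/2 = 36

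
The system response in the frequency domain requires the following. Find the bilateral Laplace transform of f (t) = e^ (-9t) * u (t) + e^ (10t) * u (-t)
For e^(-9t)*u(t): L = 1/(s + 9), Re(s) > -9
For e^(10t)*u(-t): L = -1/(s-10), Re(s) < 10
Combined: F(s) = 1/(s + 9) - 1/(s-10), -9 < Re(s) < 10

Answer: 1/(s + 9) - 1/(s-10), ROC: -9 < Re(s) < 10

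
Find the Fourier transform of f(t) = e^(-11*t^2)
The Fourier transform of a Gaussian e^(-a*t^2) is sqrt(pi/a)*e^(-omega^2/(4a)).
With a = 11: F(omega) = sqrt(pi/11)*e^(-omega^2/44)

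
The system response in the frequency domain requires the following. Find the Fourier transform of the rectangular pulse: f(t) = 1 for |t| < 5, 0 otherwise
F(omega)=integral from -5 to 5 of e^(-j * omega * t) dt
=2 * sin(5 * omega)/omega=10 * sinc(5 * omega/pi)

Answer: 2 * sin(5 * omega)/omega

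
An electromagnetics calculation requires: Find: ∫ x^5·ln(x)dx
By parts: u=ln(x), dv=x^5 dx
du=1/x dx, v=x^6/6
=x^6·ln(x)/6 - ∫ x^5/6 dx
=x^6·ln(x)/6 - x^6/36 + C

Answer: x^6(ln(x)/6 - 1/36) + C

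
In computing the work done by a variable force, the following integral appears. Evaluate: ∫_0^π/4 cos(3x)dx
Antiderivative: sin(3x)/3
Evaluate at bounds: [sin(3·π/4)/3] - [sin(3·0)/3]
=((√2/2) - (0))/3=√2/6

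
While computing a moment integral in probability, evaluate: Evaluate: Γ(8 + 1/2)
Γ(n + 1/2)=(2n)!√π/(4^n·n!)
=20922789888000√π/(65536·40320)=(2027025/256)·√π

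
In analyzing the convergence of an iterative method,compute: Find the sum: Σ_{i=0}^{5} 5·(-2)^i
Geometric series: S=a(1 - r^n)/(1 - r)
a=5, r=-2, n=6
S=5(1-64)/3=-105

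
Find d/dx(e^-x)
Chain rule: d/dx[e^u]=e^u · u' where u=-x
u'=-1

Answer: -1·e^-x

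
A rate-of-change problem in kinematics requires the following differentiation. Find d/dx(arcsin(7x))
d/dx[arcsin(u)]=u'/√(1-u²), u=7x, u'=7

Answer: 7/√(1 - 49x²)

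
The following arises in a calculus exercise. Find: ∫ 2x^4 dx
Using power rule: ∫ 2x^4 dx=2/5 x^5 + C=(2/5)x^5 + C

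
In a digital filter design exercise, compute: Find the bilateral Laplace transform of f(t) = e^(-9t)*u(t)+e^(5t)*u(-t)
For e^(-9t)*u(t): L=1/(s + 9), Re(s) > -9
For e^(5t)*u(-t): L=-1/(s-5), Re(s) < 5
Combined: F(s)=1/(s + 9) - 1/(s-5), -9 < Re(s) < 5

Answer: 1/(s + 9) - 1/(s-5), ROC: -9 < Re(s) < 5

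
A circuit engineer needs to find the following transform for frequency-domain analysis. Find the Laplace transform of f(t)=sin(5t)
L{sin(wt)}=w/(s² + w²)
L{sin(5t)}=5/(s² + 25)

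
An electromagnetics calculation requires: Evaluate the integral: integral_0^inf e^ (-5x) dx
integral_0^inf e^(-5x) dx=[-1/5*e^(-5x)]_0^inf
=0 - (-1/5)=1/5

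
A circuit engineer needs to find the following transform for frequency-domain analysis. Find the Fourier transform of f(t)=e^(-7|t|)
Using the standard pair: F{e^(-a|t|)}=2a/(a^2+omega^2)
With a=7: F(omega)=14/(49+omega^2)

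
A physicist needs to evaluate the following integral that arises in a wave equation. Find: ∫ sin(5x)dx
Using substitution u = 5x: ∫ sin(u) du/5 = -cos(u)/5 + C

Answer: (-1/5)cos(5x) + C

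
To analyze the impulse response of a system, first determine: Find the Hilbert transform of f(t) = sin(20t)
The Hilbert transform shifts each frequency component by -pi/2.
H{sin(wt)}=-cos(wt)
With w=20: H{sin(20t)}=-cos(20t)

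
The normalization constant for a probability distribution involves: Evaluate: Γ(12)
Γ(n) = (n-1)! for positive integers
Γ(12) = 11! = 39916800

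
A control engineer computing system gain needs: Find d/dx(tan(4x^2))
Chain rule: d/dx[tan(u)]=sec²(u)·u' where u=4x^2
u'=8x

Answer: 8x·sec²(4x^2)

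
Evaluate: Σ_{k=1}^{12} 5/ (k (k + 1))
Partial fractions: 5/(k(k+1)) = 5/k - 5/(k+1)
Telescoping sum: 5(1-1/13) = 5·12/13

Answer: 60/13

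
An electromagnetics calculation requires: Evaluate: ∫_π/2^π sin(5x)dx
Antiderivative: -cos(5x)/5
Evaluate at bounds: [-cos(5·π)/5] - [-cos(5·π/2)/5]
= (-(-1) + (0))/5 = 1/5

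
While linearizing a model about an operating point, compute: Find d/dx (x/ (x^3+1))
Quotient rule: (f/g)'=(f'g - fg')/g²
f=x, f'=1
g=x^3 + 1, g'=3x^2

Answer: (1·(x^3 + 1) - 3x^3)/(x^3 + 1)²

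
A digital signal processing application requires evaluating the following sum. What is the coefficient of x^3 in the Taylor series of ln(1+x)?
ln(1+x) = Σ (-1)^(n+1) x^n/n
Coefficient of x^3 = (-1)^4/3 = 1/3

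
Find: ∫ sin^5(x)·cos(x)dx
Let u=sin(x), du=cos(x) dx
∫ u^5 du=u^6/6+C

Answer: sin^6(x)/6+C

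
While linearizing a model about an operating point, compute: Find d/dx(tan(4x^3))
Chain rule: d/dx[tan(u)]=sec²(u)·u' where u=4x^3
u'=12x^2

Answer: 12x^2·sec²(4x^3)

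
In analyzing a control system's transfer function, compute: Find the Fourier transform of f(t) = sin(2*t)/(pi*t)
sin(W * t)/(pi * t)=(W/pi) * sinc(W * t/pi) is the impulse response of the ideal low-pass filter with cutoff W (here W=2).
Its Fourier transform is a rectangular function:
F(omega)=1 for |omega| < 2, 0 otherwise

Answer: rect(omega/4) [i.e., 1 for |omega| < 2, 0 otherwise]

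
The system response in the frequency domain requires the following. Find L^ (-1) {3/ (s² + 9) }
L^(-1){w/(s²+w²)} = sin(wt)
Here w = 3

Answer: sin(3t)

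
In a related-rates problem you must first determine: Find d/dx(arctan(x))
d/dx[arctan(u)]=u'/(1 + u²), u=x, u'=1

Answer: 1/(1 + x²)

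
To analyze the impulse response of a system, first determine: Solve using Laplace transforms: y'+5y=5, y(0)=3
Take L of both sides: sY(s) - 3 + 5Y(s)=5/s
Y(s)(s + 5)=5/s + 3
Y(s)=5/(s(s + 5)) + 3/(s + 5)
Partial fractions: 5/(s(s + 5))=1/s - 1/(s + 5)
So Y(s)=1/s + 2/(s + 5)
Inverse transform (L^(-1){1/s}=1, L^(-1){1/(s + 5)}=e^(-5t)):

Answer: y(t)=1 + 2·e^(-5t)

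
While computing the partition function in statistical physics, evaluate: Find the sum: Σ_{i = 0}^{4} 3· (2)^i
Geometric series: S = a(1 - r^n)/(1 - r)
a = 3, r = 2, n = 5
S = 3(1 - 32)/-1 = 93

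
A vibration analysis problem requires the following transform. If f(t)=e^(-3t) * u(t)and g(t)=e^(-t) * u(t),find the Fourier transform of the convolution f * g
By the convolution theorem: F{f*g}=F(omega)*G(omega)
F(omega)=1/(3 + j*omega), G(omega)=1/(1 + j*omega)
F{f*g}=1/((3 + j*omega)(1 + j*omega))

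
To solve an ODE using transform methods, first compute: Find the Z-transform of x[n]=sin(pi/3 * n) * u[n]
Z{sin(w0 * n) * u[n]}=z * sin(w0)/(z^2-2z * cos(w0)+1)
With w0=pi/3: X(z)=z * sin(pi/3)/(z^2-2z * cos(pi/3)+1)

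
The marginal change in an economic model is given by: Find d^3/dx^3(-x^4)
Apply power rule 3 times:
d^1: -4x^3
d^2: -12x^2
d^3: -24x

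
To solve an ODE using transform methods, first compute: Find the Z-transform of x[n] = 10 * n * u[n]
Z{n*u[n]} = z/(z-1)^2
By linearity: Z{10*n*u[n]} = 10z/(z-1)^2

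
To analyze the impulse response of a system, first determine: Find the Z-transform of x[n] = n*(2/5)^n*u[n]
Using the property Z{n * a^n * u[n]} = az/(z-a)^2
With a = 2/5: X(z) = (2/5)z/(z - 2/5)^2, |z| > 2/5

Answer: (2/5)z/(z - 2/5)^2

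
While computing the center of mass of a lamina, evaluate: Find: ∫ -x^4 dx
Using power rule: ∫ -x^4 dx = -1/5 x^5 + C = (-1/5)x^5 + C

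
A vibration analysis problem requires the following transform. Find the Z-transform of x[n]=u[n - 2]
Using the time-shift property: Z{u[n-2]} = z^(-2) * z/(z-1)
= z^(-1)/(z-1)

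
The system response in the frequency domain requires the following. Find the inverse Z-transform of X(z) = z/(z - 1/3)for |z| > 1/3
Standard pair: z/(z-a) <-> a^n*u[n] for causal signals
With a=1/3: x[n]=(1/3)^n*u[n]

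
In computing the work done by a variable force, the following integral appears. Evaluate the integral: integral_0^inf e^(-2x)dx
integral_0^inf e^(-2x) dx = [-1/2 * e^(-2x)]_0^inf
= 0 - (-1/2) = 1/2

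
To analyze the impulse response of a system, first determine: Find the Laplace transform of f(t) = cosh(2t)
L{cosh(at)}=s/(s²-a²)
L{cosh(2t)}=s/(s²-4)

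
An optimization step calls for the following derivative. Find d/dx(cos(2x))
Chain rule: d/dx[cos(u)]=-sin(u)·u' where u=2x
u'=2

Answer: -2·sin(2x)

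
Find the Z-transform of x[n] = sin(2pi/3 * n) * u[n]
Z{sin(w0*n)*u[n]}=z*sin(w0)/(z^2 - 2z*cos(w0) + 1)
With w0=2pi/3: X(z)=z*sin(2pi/3)/(z^2 - 2z*cos(2pi/3) + 1)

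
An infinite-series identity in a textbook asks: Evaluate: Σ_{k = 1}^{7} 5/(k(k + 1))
Partial fractions: 5/(k(k + 1)) = 5/k - 5/(k + 1)
Telescoping sum: 5(1 - 1/8) = 5·7/8

Answer: 35/8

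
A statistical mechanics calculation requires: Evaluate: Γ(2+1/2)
Γ(n + 1/2) = (2n)!√π/(4^n·n!)
= 24√π/(16·2) = (3/4)·√π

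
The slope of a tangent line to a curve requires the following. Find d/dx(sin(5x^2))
Chain rule: d/dx[sin(u)]=cos(u)·u' where u=5x^2
u'=10x

Answer: 10x·cos(5x^2)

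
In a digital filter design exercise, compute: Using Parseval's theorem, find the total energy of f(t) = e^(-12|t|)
Parseval's theorem: E=integral |f(t)|^2 dt=(1/2pi) integral |F(omega)|^2 domega
E=integral_{-inf}^{inf} e^(-24|t|) dt=2 * integral_0^inf e^(-24t) dt=2/(2 * 12)=1/12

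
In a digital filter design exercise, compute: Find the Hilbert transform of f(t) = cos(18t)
The Hilbert transform shifts each frequency component by -pi/2.
H{cos(wt)} = sin(wt)
With w = 18: H{cos(18t)} = sin(18t)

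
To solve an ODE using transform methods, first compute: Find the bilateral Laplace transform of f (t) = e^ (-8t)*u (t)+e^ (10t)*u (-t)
For e^(-8t)*u(t): L=1/(s+8), Re(s) > -8
For e^(10t)*u(-t): L=-1/(s-10), Re(s) < 10
Combined: F(s)=1/(s+8)-1/(s-10), -8 < Re(s) < 10

Answer: 1/(s+8)-1/(s-10), ROC: -8 < Re(s) < 10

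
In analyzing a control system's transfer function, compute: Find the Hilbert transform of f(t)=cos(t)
The Hilbert transform shifts each frequency component by -pi/2.
H{cos(wt)} = sin(wt)
With w = 1: H{cos(t)} = sin(t)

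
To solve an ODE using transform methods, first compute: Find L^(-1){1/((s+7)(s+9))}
Partial fractions: 1/((s + 7)(s + 9))=A/(s + 7) + B/(s + 9)
Cover-up: A=1/(s + 9)|_{s=-7}=1/2; B=1/(s + 7)|_{s=-9}=-1/2
L^(-1)=(1/2)e^(-7t) - (1/2)e^(-9t)

Answer: (1/2)(e^(-7t) - e^(-9t))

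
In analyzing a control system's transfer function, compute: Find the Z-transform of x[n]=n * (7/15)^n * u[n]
Using the property Z{n * a^n * u[n]} = az/(z-a)^2
With a = 7/15: X(z) = (7/15)z/(z - 7/15)^2, |z| > 7/15

Answer: (7/15)z/(z - 7/15)^2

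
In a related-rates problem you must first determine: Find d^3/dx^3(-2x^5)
Apply power rule 3 times:
d^1: -10x^4
d^2: -40x^3
d^3: -120x^2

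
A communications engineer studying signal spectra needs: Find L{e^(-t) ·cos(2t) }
First shifting: L{e^(at)f(t)}=F(s-a)
L{cos(2t)}=s/(s² + 4)
Shift: (s + 1)/((s + 1)² + 4)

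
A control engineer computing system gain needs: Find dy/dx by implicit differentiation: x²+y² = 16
Differentiate both sides: 2x+2y·(dy/dx)=0
Solve: dy/dx=-2x/(2y)=-x/y

Answer: dy/dx=-x/y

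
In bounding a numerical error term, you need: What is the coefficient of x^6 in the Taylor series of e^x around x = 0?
Taylor series of e^x = Σ x^n/n!
Coefficient of x^6 = 1/6! = 1/720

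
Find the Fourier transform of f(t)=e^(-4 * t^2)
The Fourier transform of a Gaussian e^(-a*t^2) is sqrt(pi/a)*e^(-omega^2/(4a)).
With a = 4: F(omega) = sqrt(pi)/2*e^(-omega^2/16)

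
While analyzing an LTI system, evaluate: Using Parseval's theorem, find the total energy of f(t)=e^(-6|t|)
Parseval's theorem: E = integral |f(t)|^2 dt = (1/2pi) integral |F(omega)|^2 domega
E = integral_{-inf}^{inf} e^(-12|t|) dt = 2 * integral_0^inf e^(-12t) dt = 2/(2 * 6) = 1/6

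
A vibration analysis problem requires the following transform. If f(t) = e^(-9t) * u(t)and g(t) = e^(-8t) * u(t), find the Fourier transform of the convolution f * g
By the convolution theorem: F{f * g}=F(omega) * G(omega)
F(omega)=1/(9 + j * omega), G(omega)=1/(8 + j * omega)
F{f * g}=1/((9 + j * omega)(8 + j * omega))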